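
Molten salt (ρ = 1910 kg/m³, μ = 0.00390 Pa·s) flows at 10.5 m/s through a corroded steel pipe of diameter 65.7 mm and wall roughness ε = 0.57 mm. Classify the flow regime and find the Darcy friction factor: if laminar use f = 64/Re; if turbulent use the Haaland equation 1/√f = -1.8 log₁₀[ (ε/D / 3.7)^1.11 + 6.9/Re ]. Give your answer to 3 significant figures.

Re = ρVD/μ = 1910·10.5·0.0657/0.0039 = 3.378e+05.
Re > 4000 → turbulent. ε/D = 0.00057/0.0657 = 0.00868; Haaland: 1/√f = -1.8 log₁₀[0.0012 + 2.04e-05] = 5.241, so f = 0.0364.

f ≈ 0.0364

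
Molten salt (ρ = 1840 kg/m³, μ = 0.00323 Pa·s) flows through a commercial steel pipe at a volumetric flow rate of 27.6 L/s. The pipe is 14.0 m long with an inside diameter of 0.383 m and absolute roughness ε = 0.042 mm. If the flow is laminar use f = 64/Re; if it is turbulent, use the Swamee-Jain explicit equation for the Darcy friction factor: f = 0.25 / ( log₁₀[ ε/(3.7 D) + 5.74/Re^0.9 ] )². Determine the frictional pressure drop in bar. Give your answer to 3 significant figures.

Q = 27.6 L/s = 27.6/1000 = 0.0276 m³/s.
Cross-sectional area A = πD²/4 = π(0.383)²/4 = 0.1152 m²; mean velocity V = Q/A = 0.0276/0.1152 = 0.2396 m/s.
Reynolds number Re = ρVD/μ = 1840 · 0.2396 · 0.383 / 0.00323 = 5.227e+04.
Re > 4000 → turbulent. Relative roughness ε/D = 4.2e-05/0.383 = 0.00011. Swamee-Jain: f = 0.25/(log₁₀[0.00011/3.7 + 5.74/5.227e+04^0.9])² = 0.25/(log₁₀[2.96e-05 + 0.000325])² = 0.25/(-3.45)² = 0.02101.
Darcy-Weisbach: ΔP = f(L/D)(ρV²/2) = 0.02101·(14/0.383)·(1840·0.2396²/2) = 0.02101·36.55·52.8 = 40.55 Pa.
ΔP = 40.55 Pa = 4.05×10^-4 bar.

ΔP ≈ 4.05×10^-4 bar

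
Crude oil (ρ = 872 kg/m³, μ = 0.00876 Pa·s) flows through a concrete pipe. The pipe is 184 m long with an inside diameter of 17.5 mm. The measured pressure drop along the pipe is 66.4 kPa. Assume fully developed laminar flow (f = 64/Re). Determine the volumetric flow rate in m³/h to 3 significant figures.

For laminar flow, f = 64/Re with Re = ρVD/μ, so Darcy-Weisbach reduces to ΔP = 32μLV/D². Solving for V: V = ΔP·D²/(32μL) = 6.64e+04·(0.0175)²/(32·0.00876·184) = 0.3943 m/s.
Check: Re = ρVD/μ = 872·0.3943·0.0175/0.00876 = 686.8 < 2300, so the laminar assumption holds.
Q = V·A = 0.3943·(π/4·0.0175²) = 9.483e-05 m³/s = 0.341 m³/h.

Q ≈ 0.341 m³/h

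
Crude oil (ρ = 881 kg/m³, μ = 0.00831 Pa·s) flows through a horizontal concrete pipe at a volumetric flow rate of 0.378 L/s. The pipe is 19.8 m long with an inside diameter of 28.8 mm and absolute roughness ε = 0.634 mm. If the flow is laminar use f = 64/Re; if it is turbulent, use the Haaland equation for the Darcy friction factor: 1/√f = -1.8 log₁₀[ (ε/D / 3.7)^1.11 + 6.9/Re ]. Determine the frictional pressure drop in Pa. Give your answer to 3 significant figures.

Q = 0.378 L/s = 0.378/1000 = 0.000378 m³/s.
Cross-sectional area A = πD²/4 = π(0.0288)²/4 = 0.0006514 m²; mean velocity V = Q/A = 0.000378/0.0006514 = 0.5803 m/s.
Reynolds number Re = ρVD/μ = 881 · 0.5803 · 0.0288 / 0.00831 = 1772.
Re < 2300 → laminar flow, so f = 64/Re = 64/1772 = 0.03612 (the turbulent correlation is not needed).
Darcy-Weisbach: ΔP = f(L/D)(ρV²/2) = 0.03612·(19.8/0.0288)·(881·0.5803²/2) = 0.03612·687.5·148.3 = 3683 Pa.

ΔP ≈ 3680 Pa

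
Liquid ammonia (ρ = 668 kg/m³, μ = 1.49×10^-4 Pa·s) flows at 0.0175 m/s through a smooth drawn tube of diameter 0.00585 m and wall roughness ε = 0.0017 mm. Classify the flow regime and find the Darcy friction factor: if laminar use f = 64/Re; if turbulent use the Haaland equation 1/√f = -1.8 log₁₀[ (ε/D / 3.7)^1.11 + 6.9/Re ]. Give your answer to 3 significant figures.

Re = ρVD/μ = 668·0.0175·0.00585/0.000149 = 459.
Re < 2300 → laminar, so f = 64/Re = 0.1394 (roughness is irrelevant in laminar flow).

f ≈ 0.139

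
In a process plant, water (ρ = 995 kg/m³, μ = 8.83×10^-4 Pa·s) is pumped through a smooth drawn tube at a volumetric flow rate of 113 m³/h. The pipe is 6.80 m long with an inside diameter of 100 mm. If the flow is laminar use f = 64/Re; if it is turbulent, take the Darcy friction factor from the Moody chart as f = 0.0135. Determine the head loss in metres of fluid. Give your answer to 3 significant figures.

Q = 113 m³/h = 113/3600 = 0.03139 m³/s.
Cross-sectional area A = πD²/4 = π(0.1)²/4 = 0.007854 m²; mean velocity V = Q/A = 0.03139/0.007854 = 3.997 m/s.
Reynolds number Re = ρVD/μ = 995 · 3.997 · 0.1 / 0.000883 = 4.503e+05.
Re > 4000 → turbulent; use the Moody-chart value f = 0.0135.
Darcy-Weisbach: ΔP = f(L/D)(ρV²/2) = 0.0135·(6.8/0.1)·(995·3.997²/2) = 0.0135·68·7946 = 7295 Pa.
Head loss h_f = ΔP/(ρg) = 7295/(995·9.81) = 0.747 m.

h_f ≈ 0.747 m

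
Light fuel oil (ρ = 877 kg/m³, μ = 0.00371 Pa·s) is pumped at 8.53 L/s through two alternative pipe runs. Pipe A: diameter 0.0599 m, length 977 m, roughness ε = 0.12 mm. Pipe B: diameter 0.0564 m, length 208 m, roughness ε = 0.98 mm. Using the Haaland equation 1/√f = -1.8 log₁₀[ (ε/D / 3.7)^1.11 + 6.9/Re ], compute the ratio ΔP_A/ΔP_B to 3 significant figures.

ΔP_A/ΔP_B ≈ 1.97

Pipe A: V = Q/A = 0.00853/0.002818 = 3.027 m/s; Re = 4.286e+04; ε/D = 0.002; Haaland → f = 0.02669; ΔP_A = f(L/D)(ρV²/2) = 1.749e+06 Pa.
Pipe B: V = Q/A = 0.00853/0.002498 = 3.414 m/s; Re = 4.552e+04; ε/D = 0.0174; Haaland → f = 0.0471; ΔP_B = f(L/D)(ρV²/2) = 8.88e+05 Pa.
ΔP_A/ΔP_B = 1.749e+06/8.88e+05 = 1.97.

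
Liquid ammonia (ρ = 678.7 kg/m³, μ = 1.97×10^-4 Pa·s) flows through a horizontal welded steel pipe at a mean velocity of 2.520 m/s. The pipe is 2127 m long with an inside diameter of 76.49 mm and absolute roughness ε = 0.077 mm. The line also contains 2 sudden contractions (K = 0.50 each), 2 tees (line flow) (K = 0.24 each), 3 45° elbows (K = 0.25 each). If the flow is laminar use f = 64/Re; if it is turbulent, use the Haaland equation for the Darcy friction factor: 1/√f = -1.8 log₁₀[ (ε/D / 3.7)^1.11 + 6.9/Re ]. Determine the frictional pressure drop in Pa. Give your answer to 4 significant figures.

ΔP ≈ 1209000 Pa

Reynolds number Re = ρVD/μ = 678.7 · 2.52 · 0.07649 / 0.000197 = 6.641e+05.
Re > 4000 → turbulent. Relative roughness ε/D = 7.7e-05/0.07649 = 0.00101. Haaland: 1/√f = -1.8 log₁₀[(0.00101/3.7)^1.11 + 6.9/6.641e+05] = -1.8 log₁₀[0.00011 + 1.04e-05] = 7.053, so f = 0.0201.
Total minor-loss coefficient ΣK = 2·0.5 + 2·0.24 + 3·0.25 = 2.23.
ΔP = [f·L/D + ΣK]·(ρV²/2) = [0.0201·2127/0.07649 + 2.23]·(678.7·2.52²/2) = [559 + 2.23]·2155 = 1.209e+06 Pa.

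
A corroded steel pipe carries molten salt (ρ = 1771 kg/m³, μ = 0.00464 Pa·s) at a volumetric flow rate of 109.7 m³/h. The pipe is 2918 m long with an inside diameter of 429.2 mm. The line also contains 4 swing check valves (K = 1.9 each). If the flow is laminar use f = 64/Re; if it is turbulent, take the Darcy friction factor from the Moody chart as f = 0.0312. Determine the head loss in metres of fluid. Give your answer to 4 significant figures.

h_f ≈ 0.4968 m

Q = 109.7 m³/h = 109.7/3600 = 0.03047 m³/s.
Cross-sectional area A = πD²/4 = π(0.4292)²/4 = 0.1447 m²; mean velocity V = Q/A = 0.03047/0.1447 = 0.2106 m/s.
Reynolds number Re = ρVD/μ = 1771 · 0.2106 · 0.4292 / 0.00464 = 3.45e+04.
Re > 4000 → turbulent; use the Moody-chart value f = 0.0312.
Total minor-loss coefficient ΣK = 4·1.9 = 7.6.
ΔP = [f·L/D + ΣK]·(ρV²/2) = [0.0312·2918/0.4292 + 7.6]·(1771·0.2106²/2) = [212.1 + 7.6]·39.28 = 8631 Pa.
Head loss h_f = ΔP/(ρg) = 8631/(1771·9.81) = 0.4968 m.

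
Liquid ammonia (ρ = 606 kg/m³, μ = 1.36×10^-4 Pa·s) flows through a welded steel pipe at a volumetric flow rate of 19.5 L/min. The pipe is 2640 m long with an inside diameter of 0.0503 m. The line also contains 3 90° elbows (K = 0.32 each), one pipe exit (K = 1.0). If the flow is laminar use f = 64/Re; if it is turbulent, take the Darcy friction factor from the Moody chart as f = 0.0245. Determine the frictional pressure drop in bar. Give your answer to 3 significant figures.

Q = 19.5 L/min = 19.5/60000 = 0.000325 m³/s.
Cross-sectional area A = πD²/4 = π(0.0503)²/4 = 0.001987 m²; mean velocity V = Q/A = 0.000325/0.001987 = 0.1636 m/s.
Reynolds number Re = ρVD/μ = 606 · 0.1636 · 0.0503 / 0.000136 = 3.666e+04.
Re > 4000 → turbulent; use the Moody-chart value f = 0.0245.
Total minor-loss coefficient ΣK = 3·0.32 + 1·1 = 1.96.
ΔP = [f·L/D + ΣK]·(ρV²/2) = [0.0245·2640/0.0503 + 1.96]·(606·0.1636²/2) = [1286 + 1.96]·8.105 = 1.044e+04 Pa.
ΔP = 1.044e+04 Pa = 0.104 bar.

ΔP ≈ 0.104 bar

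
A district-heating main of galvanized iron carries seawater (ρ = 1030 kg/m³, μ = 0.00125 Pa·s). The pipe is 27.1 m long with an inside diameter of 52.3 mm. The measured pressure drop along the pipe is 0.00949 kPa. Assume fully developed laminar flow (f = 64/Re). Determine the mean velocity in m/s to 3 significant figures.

For laminar flow, f = 64/Re with Re = ρVD/μ, so Darcy-Weisbach reduces to ΔP = 32μLV/D². Solving for V: V = ΔP·D²/(32μL) = 9.49·(0.0523)²/(32·0.00125·27.1) = 0.02395 m/s.
Check: Re = ρVD/μ = 1030·0.02395·0.0523/0.00125 = 1032 < 2300, so the laminar assumption holds.

V ≈ 0.0239 m/s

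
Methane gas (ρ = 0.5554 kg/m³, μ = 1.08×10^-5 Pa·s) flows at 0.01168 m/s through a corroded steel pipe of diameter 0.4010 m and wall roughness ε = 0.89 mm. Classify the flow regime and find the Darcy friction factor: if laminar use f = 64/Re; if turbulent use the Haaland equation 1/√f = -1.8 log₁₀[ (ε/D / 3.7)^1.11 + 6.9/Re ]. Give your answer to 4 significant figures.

Re = ρVD/μ = 0.5554·0.01168·0.401/1.08e-05 = 240.9.
Re < 2300 → laminar, so f = 64/Re = 0.2657 (roughness is irrelevant in laminar flow).

f ≈ 0.2657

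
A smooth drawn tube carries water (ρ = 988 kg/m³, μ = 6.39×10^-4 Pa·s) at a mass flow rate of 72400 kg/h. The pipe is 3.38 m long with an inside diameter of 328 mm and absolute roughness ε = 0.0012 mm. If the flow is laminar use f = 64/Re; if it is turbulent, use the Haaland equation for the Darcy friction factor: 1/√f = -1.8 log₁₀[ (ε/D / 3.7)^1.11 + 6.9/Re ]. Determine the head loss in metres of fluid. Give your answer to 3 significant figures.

h_f ≈ 5.22×10^-4 m

ṁ = 72400 kg/h = 72400/3600 = 20.11 kg/s.
A = πD²/4 = π(0.328)²/4 = 0.0845 m²; mean velocity V = ṁ/(ρA) = 20.11/(988 · 0.0845) = 0.2409 m/s.
Reynolds number Re = ρVD/μ = 988 · 0.2409 · 0.328 / 0.000639 = 1.222e+05.
Re > 4000 → turbulent. Relative roughness ε/D = 1.2e-06/0.328 = 3.66e-06. Haaland: 1/√f = -1.8 log₁₀[(3.66e-06/3.7)^1.11 + 6.9/1.222e+05] = -1.8 log₁₀[2.16e-07 + 5.65e-05] = 7.644, so f = 0.01712.
Darcy-Weisbach: ΔP = f(L/D)(ρV²/2) = 0.01712·(3.38/0.328)·(988·0.2409²/2) = 0.01712·10.3·28.67 = 5.057 Pa.
Head loss h_f = ΔP/(ρg) = 5.057/(988·9.81) = 5.22×10^-4 m.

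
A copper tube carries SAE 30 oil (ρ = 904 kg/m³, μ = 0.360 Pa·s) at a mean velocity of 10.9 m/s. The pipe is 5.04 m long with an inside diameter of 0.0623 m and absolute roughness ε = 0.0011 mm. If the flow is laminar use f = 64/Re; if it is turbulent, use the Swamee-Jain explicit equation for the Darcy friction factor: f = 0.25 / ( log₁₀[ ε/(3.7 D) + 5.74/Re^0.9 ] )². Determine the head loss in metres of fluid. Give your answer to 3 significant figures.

Reynolds number Re = ρVD/μ = 904 · 10.9 · 0.0623 / 0.36 = 1705.
Re < 2300 → laminar flow, so f = 64/Re = 64/1705 = 0.03753 (the turbulent correlation is not needed).
Darcy-Weisbach: ΔP = f(L/D)(ρV²/2) = 0.03753·(5.04/0.0623)·(904·10.9²/2) = 0.03753·80.9·5.37e+04 = 1.631e+05 Pa.
Head loss h_f = ΔP/(ρg) = 1.631e+05/(904·9.81) = 18.4 m.

h_f ≈ 18.4 m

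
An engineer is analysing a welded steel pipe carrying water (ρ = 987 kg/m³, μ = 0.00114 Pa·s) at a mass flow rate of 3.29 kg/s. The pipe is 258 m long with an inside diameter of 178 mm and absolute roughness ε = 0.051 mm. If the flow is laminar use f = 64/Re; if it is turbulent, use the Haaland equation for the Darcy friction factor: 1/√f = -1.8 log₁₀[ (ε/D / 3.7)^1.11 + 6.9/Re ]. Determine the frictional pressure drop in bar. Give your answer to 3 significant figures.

ΔP ≈ 0.00334 bar

A = πD²/4 = π(0.178)²/4 = 0.02488 m²; mean velocity V = ṁ/(ρA) = 3.29/(987 · 0.02488) = 0.134 m/s.
Reynolds number Re = ρVD/μ = 987 · 0.134 · 0.178 / 0.00114 = 2.064e+04.
Re > 4000 → turbulent. Relative roughness ε/D = 5.1e-05/0.178 = 0.000287. Haaland: 1/√f = -1.8 log₁₀[(0.000287/3.7)^1.11 + 6.9/2.064e+04] = -1.8 log₁₀[2.73e-05 + 0.000334] = 6.195, so f = 0.02605.
Darcy-Weisbach: ΔP = f(L/D)(ρV²/2) = 0.02605·(258/0.178)·(987·0.134²/2) = 0.02605·1449·8.855 = 334.4 Pa.
ΔP = 334.4 Pa = 0.00334 bar.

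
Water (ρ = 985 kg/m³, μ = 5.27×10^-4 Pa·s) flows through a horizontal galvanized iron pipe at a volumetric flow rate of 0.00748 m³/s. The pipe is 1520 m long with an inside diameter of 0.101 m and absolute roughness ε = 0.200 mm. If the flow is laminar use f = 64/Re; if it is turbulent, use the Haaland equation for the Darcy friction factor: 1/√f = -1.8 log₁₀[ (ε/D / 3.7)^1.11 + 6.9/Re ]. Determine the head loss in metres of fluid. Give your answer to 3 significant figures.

h_f ≈ 16.2 m

Cross-sectional area A = πD²/4 = π(0.101)²/4 = 0.008012 m²; mean velocity V = Q/A = 0.00748/0.008012 = 0.9336 m/s.
Reynolds number Re = ρVD/μ = 985 · 0.9336 · 0.101 / 0.000527 = 1.762e+05.
Re > 4000 → turbulent. Relative roughness ε/D = 0.0002/0.101 = 0.00198. Haaland: 1/√f = -1.8 log₁₀[(0.00198/3.7)^1.11 + 6.9/1.762e+05] = -1.8 log₁₀[0.000234 + 3.92e-05] = 6.415, so f = 0.0243.
Darcy-Weisbach: ΔP = f(L/D)(ρV²/2) = 0.0243·(1520/0.101)·(985·0.9336²/2) = 0.0243·1.505e+04·429.3 = 1.57e+05 Pa.
Head loss h_f = ΔP/(ρg) = 1.57e+05/(985·9.81) = 16.2 m.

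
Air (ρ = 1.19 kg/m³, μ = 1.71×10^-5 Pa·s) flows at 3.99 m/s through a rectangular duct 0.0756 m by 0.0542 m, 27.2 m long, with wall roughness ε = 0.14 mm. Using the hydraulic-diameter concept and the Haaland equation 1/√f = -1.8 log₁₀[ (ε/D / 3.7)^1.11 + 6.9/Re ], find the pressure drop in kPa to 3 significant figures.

Hydraulic diameter D_h = 4A/P = 4·(0.0756·0.0542)/(2·(0.0756+0.0542)) = 0.01639/0.2596 = 0.06314 m.
Re = ρVD_h/μ = 1.19·3.99·0.06314/1.71e-05 = 1.753e+04.
ε/D_h = 0.00014/0.06314 = 0.00222; Haaland gives 1/√f = -1.8 log₁₀[0.000265+0.000394] = 5.727, so f = 0.03049.
ΔP = f(L/D_h)(ρV²/2) = 0.03049·27.2/0.06314·9.472 = 124.4 Pa.
ΔP = 0.124 kPa.

ΔP ≈ 0.124 kPa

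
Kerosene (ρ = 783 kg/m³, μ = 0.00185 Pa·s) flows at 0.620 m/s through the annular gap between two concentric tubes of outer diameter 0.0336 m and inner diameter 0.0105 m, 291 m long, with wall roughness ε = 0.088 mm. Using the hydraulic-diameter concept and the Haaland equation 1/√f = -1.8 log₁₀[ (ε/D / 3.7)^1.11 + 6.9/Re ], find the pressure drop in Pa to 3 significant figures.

Hydraulic diameter D_h = 4A/P = D_o - D_i = 0.0336 - 0.0105 = 0.0231 m.
Re = ρVD_h/μ = 783·0.62·0.0231/0.00185 = 6062.
ε/D_h = 8.8e-05/0.0231 = 0.00381; Haaland gives 1/√f = -1.8 log₁₀[0.000483+0.00114] = 5.022, so f = 0.03965.
ΔP = f(L/D_h)(ρV²/2) = 0.03965·291/0.0231·150.5 = 7.516e+04 Pa.

ΔP ≈ 75200 Pa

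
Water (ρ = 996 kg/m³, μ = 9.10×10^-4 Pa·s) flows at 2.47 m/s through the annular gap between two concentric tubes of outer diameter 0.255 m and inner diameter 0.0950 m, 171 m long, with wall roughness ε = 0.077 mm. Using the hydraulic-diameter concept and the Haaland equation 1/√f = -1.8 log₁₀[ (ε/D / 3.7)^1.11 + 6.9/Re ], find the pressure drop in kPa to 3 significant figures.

ΔP ≈ 57.1 kPa

Hydraulic diameter D_h = 4A/P = D_o - D_i = 0.255 - 0.095 = 0.16 m.
Re = ρVD_h/μ = 996·2.47·0.16/0.00091 = 4.325e+05.
ε/D_h = 7.7e-05/0.16 = 0.000481; Haaland gives 1/√f = -1.8 log₁₀[4.86e-05+1.6e-05] = 7.542, so f = 0.01758.
ΔP = f(L/D_h)(ρV²/2) = 0.01758·171/0.16·3038 = 5.708e+04 Pa.
ΔP = 57.1 kPa.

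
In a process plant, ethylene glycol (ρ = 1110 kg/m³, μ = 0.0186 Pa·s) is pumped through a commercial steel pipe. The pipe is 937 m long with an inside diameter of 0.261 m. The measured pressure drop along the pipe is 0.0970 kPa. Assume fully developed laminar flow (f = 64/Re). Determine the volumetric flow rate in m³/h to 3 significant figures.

Q ≈ 2.28 m³/h

For laminar flow, f = 64/Re with Re = ρVD/μ, so Darcy-Weisbach reduces to ΔP = 32μLV/D². Solving for V: V = ΔP·D²/(32μL) = 97·(0.261)²/(32·0.0186·937) = 0.01185 m/s.
Check: Re = ρVD/μ = 1110·0.01185·0.261/0.0186 = 184.5 < 2300, so the laminar assumption holds.
Q = V·A = 0.01185·(π/4·0.261²) = 0.0006339 m³/s = 2.28 m³/h.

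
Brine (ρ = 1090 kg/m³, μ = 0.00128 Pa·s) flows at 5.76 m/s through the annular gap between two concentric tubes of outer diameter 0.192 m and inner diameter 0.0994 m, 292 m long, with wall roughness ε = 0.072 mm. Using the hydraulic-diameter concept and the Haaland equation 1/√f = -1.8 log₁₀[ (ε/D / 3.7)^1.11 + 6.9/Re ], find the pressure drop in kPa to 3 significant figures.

ΔP ≈ 1100 kPa

Hydraulic diameter D_h = 4A/P = D_o - D_i = 0.192 - 0.0994 = 0.0926 m.
Re = ρVD_h/μ = 1090·5.76·0.0926/0.00128 = 4.542e+05.
ε/D_h = 7.2e-05/0.0926 = 0.000778; Haaland gives 1/√f = -1.8 log₁₀[8.28e-05+1.52e-05] = 7.216, so f = 0.01921.
ΔP = f(L/D_h)(ρV²/2) = 0.01921·292/0.0926·1.808e+04 = 1.095e+06 Pa.
ΔP = 1100 kPa.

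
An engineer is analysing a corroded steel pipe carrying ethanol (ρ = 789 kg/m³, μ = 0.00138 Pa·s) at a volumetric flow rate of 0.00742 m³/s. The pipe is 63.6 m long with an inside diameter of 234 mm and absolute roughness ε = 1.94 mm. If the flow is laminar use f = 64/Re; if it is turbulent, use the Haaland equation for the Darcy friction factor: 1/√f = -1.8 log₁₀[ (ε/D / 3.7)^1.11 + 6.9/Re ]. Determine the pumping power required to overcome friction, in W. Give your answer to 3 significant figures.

Cross-sectional area A = πD²/4 = π(0.234)²/4 = 0.04301 m²; mean velocity V = Q/A = 0.00742/0.04301 = 0.1725 m/s.
Reynolds number Re = ρVD/μ = 789 · 0.1725 · 0.234 / 0.00138 = 2.308e+04.
Re > 4000 → turbulent. Relative roughness ε/D = 0.00194/0.234 = 0.00829. Haaland: 1/√f = -1.8 log₁₀[(0.00829/3.7)^1.11 + 6.9/2.308e+04] = -1.8 log₁₀[0.00115 + 0.000299] = 5.113, so f = 0.03826.
Darcy-Weisbach: ΔP = f(L/D)(ρV²/2) = 0.03826·(63.6/0.234)·(789·0.1725²/2) = 0.03826·271.8·11.74 = 122.1 Pa.
Pumping power P = QΔP = 0.00742·122.1 = 0.9061 W = 0.906 W.

P ≈ 0.906 W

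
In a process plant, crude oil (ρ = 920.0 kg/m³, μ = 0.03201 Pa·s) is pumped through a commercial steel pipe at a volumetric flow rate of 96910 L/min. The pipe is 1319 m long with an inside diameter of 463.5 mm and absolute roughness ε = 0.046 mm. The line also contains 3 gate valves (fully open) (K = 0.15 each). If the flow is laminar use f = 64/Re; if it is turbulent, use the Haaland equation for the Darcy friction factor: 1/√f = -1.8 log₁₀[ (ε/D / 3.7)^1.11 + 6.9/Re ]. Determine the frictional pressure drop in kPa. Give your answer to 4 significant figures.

Q = 96910 L/min = 96910/60000 = 1.615 m³/s.
Cross-sectional area A = πD²/4 = π(0.4635)²/4 = 0.1687 m²; mean velocity V = Q/A = 1.615/0.1687 = 9.573 m/s.
Reynolds number Re = ρVD/μ = 920 · 9.573 · 0.4635 / 0.032 = 1.275e+05.
Re > 4000 → turbulent. Relative roughness ε/D = 4.6e-05/0.4635 = 9.92e-05. Haaland: 1/√f = -1.8 log₁₀[(9.92e-05/3.7)^1.11 + 6.9/1.275e+05] = -1.8 log₁₀[8.43e-06 + 5.41e-05] = 7.567, so f = 0.01746.
Total minor-loss coefficient ΣK = 3·0.15 = 0.45.
ΔP = [f·L/D + ΣK]·(ρV²/2) = [0.01746·1319/0.4635 + 0.45]·(920·9.573²/2) = [49.7 + 0.45]·4.215e+04 = 2.114e+06 Pa.
ΔP = 2.114e+06 Pa = 2114 kPa.

ΔP ≈ 2114 kPa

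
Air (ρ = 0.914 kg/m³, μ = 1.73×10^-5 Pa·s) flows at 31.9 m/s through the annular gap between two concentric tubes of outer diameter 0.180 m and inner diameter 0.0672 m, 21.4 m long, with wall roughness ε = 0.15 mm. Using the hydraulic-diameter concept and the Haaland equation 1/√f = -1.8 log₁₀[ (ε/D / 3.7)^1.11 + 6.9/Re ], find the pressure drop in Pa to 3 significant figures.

Hydraulic diameter D_h = 4A/P = D_o - D_i = 0.18 - 0.0672 = 0.1128 m.
Re = ρVD_h/μ = 0.914·31.9·0.1128/1.73e-05 = 1.901e+05.
ε/D_h = 0.00015/0.1128 = 0.00133; Haaland gives 1/√f = -1.8 log₁₀[0.00015+3.63e-05] = 6.713, so f = 0.02219.
ΔP = f(L/D_h)(ρV²/2) = 0.02219·21.4/0.1128·465 = 1958 Pa.

ΔP ≈ 1960 Pa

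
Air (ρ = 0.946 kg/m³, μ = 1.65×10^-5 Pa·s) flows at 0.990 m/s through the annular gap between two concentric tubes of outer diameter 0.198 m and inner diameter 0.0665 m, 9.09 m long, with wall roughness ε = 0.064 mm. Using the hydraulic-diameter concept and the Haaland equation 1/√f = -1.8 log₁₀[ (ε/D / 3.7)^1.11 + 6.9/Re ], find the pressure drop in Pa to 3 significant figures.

Hydraulic diameter D_h = 4A/P = D_o - D_i = 0.198 - 0.0665 = 0.1315 m.
Re = ρVD_h/μ = 0.946·0.99·0.1315/1.65e-05 = 7464.
ε/D_h = 6.4e-05/0.1315 = 0.000487; Haaland gives 1/√f = -1.8 log₁₀[4.92e-05+0.000924] = 5.421, so f = 0.03403.
ΔP = f(L/D_h)(ρV²/2) = 0.03403·9.09/0.1315·0.4636 = 1.091 Pa.

ΔP ≈ 1.09 Pa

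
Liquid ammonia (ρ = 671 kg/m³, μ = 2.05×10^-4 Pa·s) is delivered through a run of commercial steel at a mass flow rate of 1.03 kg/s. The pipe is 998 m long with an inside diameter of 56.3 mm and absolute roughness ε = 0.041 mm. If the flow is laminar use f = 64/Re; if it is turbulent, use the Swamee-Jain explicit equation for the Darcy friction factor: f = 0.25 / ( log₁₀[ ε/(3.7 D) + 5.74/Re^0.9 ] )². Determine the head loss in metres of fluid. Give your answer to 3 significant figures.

h_f ≈ 7.23 m

A = πD²/4 = π(0.0563)²/4 = 0.002489 m²; mean velocity V = ṁ/(ρA) = 1.03/(671 · 0.002489) = 0.6166 m/s.
Reynolds number Re = ρVD/μ = 671 · 0.6166 · 0.0563 / 0.000205 = 1.136e+05.
Re > 4000 → turbulent. Relative roughness ε/D = 4.1e-05/0.0563 = 0.000728. Swamee-Jain: f = 0.25/(log₁₀[0.000728/3.7 + 5.74/1.136e+05^0.9])² = 0.25/(log₁₀[0.000197 + 0.000162])² = 0.25/(-3.445)² = 0.02106.
Darcy-Weisbach: ΔP = f(L/D)(ρV²/2) = 0.02106·(998/0.0563)·(671·0.6166²/2) = 0.02106·1.773e+04·127.6 = 4.762e+04 Pa.
Head loss h_f = ΔP/(ρg) = 4.762e+04/(671·9.81) = 7.23 m.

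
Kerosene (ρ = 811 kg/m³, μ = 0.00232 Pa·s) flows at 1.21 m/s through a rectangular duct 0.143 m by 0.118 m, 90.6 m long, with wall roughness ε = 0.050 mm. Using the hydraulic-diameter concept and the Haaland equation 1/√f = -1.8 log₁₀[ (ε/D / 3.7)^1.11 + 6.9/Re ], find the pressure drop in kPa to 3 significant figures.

Hydraulic diameter D_h = 4A/P = 4·(0.143·0.118)/(2·(0.143+0.118)) = 0.0675/0.522 = 0.1293 m.
Re = ρVD_h/μ = 811·1.21·0.1293/0.00232 = 5.469e+04.
ε/D_h = 5e-05/0.1293 = 0.000387; Haaland gives 1/√f = -1.8 log₁₀[3.81e-05+0.000126] = 6.812, so f = 0.02155.
ΔP = f(L/D_h)(ρV²/2) = 0.02155·90.6/0.1293·593.7 = 8965 Pa.
ΔP = 8.96 kPa.

ΔP ≈ 8.96 kPa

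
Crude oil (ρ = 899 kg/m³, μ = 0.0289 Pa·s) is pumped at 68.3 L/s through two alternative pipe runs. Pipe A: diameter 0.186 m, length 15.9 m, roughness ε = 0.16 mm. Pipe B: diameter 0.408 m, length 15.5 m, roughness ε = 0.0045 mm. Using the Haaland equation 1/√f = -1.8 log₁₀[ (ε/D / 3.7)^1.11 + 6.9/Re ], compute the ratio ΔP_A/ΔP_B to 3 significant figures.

Pipe A: V = Q/A = 0.0683/0.02717 = 2.514 m/s; Re = 1.454e+04; ε/D = 0.00086; Haaland → f = 0.02929; ΔP_A = f(L/D)(ρV²/2) = 7110 Pa.
Pipe B: V = Q/A = 0.0683/0.1307 = 0.5224 m/s; Re = 6630; ε/D = 1.1e-05; Haaland → f = 0.0347; ΔP_B = f(L/D)(ρV²/2) = 161.7 Pa.
ΔP_A/ΔP_B = 7110/161.7 = 44.0.

ΔP_A/ΔP_B ≈ 44.0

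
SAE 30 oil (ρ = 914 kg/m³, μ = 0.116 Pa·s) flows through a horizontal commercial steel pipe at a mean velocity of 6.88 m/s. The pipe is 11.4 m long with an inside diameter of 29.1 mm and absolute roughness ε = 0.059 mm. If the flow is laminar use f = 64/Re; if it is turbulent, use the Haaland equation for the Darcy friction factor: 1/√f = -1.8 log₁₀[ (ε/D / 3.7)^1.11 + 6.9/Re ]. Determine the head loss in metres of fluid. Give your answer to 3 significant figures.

h_f ≈ 38.3 m

Reynolds number Re = ρVD/μ = 914 · 6.88 · 0.0291 / 0.116 = 1578.
Re < 2300 → laminar flow, so f = 64/Re = 64/1578 = 0.04057 (the turbulent correlation is not needed).
Darcy-Weisbach: ΔP = f(L/D)(ρV²/2) = 0.04057·(11.4/0.0291)·(914·6.88²/2) = 0.04057·391.8·2.163e+04 = 3.438e+05 Pa.
Head loss h_f = ΔP/(ρg) = 3.438e+05/(914·9.81) = 38.3 m.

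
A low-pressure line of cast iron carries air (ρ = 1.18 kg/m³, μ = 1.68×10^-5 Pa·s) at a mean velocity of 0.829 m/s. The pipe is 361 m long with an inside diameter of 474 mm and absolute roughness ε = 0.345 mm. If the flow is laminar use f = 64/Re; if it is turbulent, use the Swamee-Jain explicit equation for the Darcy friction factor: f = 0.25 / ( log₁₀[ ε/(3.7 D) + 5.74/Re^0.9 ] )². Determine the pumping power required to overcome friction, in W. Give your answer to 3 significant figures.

Reynolds number Re = ρVD/μ = 1.18 · 0.829 · 0.474 / 1.68e-05 = 2.76e+04.
Re > 4000 → turbulent. Relative roughness ε/D = 0.000345/0.474 = 0.000728. Swamee-Jain: f = 0.25/(log₁₀[0.000728/3.7 + 5.74/2.76e+04^0.9])² = 0.25/(log₁₀[0.000197 + 0.000578])² = 0.25/(-3.111)² = 0.02584.
Darcy-Weisbach: ΔP = f(L/D)(ρV²/2) = 0.02584·(361/0.474)·(1.18·0.829²/2) = 0.02584·761.6·0.4055 = 7.978 Pa.
Q = V·A = 0.829·0.1765 = 0.1463 m³/s.
Pumping power P = QΔP = 0.1463·7.978 = 1.167 W = 1.17 W.

P ≈ 1.17 W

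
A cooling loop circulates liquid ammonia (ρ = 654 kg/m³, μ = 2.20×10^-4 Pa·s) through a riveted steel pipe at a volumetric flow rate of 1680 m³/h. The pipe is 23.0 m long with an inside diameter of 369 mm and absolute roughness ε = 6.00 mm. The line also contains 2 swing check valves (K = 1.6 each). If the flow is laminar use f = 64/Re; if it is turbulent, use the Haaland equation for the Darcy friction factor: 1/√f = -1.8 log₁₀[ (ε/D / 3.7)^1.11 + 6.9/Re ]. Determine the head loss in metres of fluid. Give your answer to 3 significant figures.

Q = 1680 m³/h = 1680/3600 = 0.4667 m³/s.
Cross-sectional area A = πD²/4 = π(0.369)²/4 = 0.1069 m²; mean velocity V = Q/A = 0.4667/0.1069 = 4.364 m/s.
Reynolds number Re = ρVD/μ = 654 · 4.364 · 0.369 / 0.00022 = 4.787e+06.
Re > 4000 → turbulent. Relative roughness ε/D = 0.006/0.369 = 0.0163. Haaland: 1/√f = -1.8 log₁₀[(0.0163/3.7)^1.11 + 6.9/4.787e+06] = -1.8 log₁₀[0.00242 + 1.44e-06] = 4.709, so f = 0.0451.
Total minor-loss coefficient ΣK = 2·1.6 = 3.2.
ΔP = [f·L/D + ΣK]·(ρV²/2) = [0.0451·23/0.369 + 3.2]·(654·4.364²/2) = [2.811 + 3.2]·6227 = 3.743e+04 Pa.
Head loss h_f = ΔP/(ρg) = 3.743e+04/(654·9.81) = 5.83 m.

h_f ≈ 5.83 m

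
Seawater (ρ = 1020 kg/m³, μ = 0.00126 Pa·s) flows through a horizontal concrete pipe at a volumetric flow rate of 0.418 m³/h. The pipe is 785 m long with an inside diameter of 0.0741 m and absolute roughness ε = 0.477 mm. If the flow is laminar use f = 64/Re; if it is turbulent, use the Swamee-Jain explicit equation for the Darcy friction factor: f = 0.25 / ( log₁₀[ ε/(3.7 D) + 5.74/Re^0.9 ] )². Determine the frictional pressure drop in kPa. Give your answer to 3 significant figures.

Q = 0.418 m³/h = 0.418/3600 = 0.0001161 m³/s.
Cross-sectional area A = πD²/4 = π(0.0741)²/4 = 0.004312 m²; mean velocity V = Q/A = 0.0001161/0.004312 = 0.02692 m/s.
Reynolds number Re = ρVD/μ = 1020 · 0.02692 · 0.0741 / 0.00126 = 1615.
Re < 2300 → laminar flow, so f = 64/Re = 64/1615 = 0.03963 (the turbulent correlation is not needed).
Darcy-Weisbach: ΔP = f(L/D)(ρV²/2) = 0.03963·(785/0.0741)·(1020·0.02692²/2) = 0.03963·1.059e+04·0.3697 = 155.2 Pa.
ΔP = 155.2 Pa = 0.155 kPa.

ΔP ≈ 0.155 kPa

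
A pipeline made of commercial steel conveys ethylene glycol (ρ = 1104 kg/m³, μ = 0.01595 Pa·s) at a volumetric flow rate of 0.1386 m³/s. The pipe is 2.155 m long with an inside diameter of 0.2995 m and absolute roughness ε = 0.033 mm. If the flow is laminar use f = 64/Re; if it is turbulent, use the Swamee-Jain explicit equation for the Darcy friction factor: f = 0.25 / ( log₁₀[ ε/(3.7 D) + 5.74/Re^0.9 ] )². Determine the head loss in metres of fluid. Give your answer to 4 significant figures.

h_f ≈ 0.03143 m

Cross-sectional area A = πD²/4 = π(0.2995)²/4 = 0.07045 m²; mean velocity V = Q/A = 0.1386/0.07045 = 1.967 m/s.
Reynolds number Re = ρVD/μ = 1104 · 1.967 · 0.2995 / 0.0159 = 4.078e+04.
Re > 4000 → turbulent. Relative roughness ε/D = 3.3e-05/0.2995 = 0.00011. Swamee-Jain: f = 0.25/(log₁₀[0.00011/3.7 + 5.74/4.078e+04^0.9])² = 0.25/(log₁₀[2.98e-05 + 0.000407])² = 0.25/(-3.36)² = 0.02215.
Darcy-Weisbach: ΔP = f(L/D)(ρV²/2) = 0.02215·(2.155/0.2995)·(1104·1.967²/2) = 0.02215·7.195·2136 = 340.4 Pa.
Head loss h_f = ΔP/(ρg) = 340.4/(1104·9.81) = 0.03143 m.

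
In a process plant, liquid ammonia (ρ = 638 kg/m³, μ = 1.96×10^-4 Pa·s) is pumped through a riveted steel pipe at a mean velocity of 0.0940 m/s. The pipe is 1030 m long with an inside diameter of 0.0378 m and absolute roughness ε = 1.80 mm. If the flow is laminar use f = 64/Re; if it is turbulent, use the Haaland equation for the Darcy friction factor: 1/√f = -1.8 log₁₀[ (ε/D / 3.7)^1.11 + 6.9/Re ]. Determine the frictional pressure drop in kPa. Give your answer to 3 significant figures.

Reynolds number Re = ρVD/μ = 638 · 0.094 · 0.0378 / 0.000196 = 1.157e+04.
Re > 4000 → turbulent. Relative roughness ε/D = 0.0018/0.0378 = 0.0476. Haaland: 1/√f = -1.8 log₁₀[(0.0476/3.7)^1.11 + 6.9/1.157e+04] = -1.8 log₁₀[0.00797 + 0.000597] = 3.721, so f = 0.07224.
Darcy-Weisbach: ΔP = f(L/D)(ρV²/2) = 0.07224·(1030/0.0378)·(638·0.094²/2) = 0.07224·2.725e+04·2.819 = 5548 Pa.
ΔP = 5548 Pa = 5.55 kPa.

ΔP ≈ 5.55 kPa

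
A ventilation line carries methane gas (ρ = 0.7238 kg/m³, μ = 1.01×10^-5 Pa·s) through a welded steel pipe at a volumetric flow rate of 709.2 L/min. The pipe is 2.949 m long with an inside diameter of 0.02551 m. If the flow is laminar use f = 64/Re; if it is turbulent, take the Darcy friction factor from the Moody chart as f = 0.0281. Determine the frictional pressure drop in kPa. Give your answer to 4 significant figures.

Q = 709.2 L/min = 709.2/60000 = 0.01182 m³/s.
Cross-sectional area A = πD²/4 = π(0.02551)²/4 = 0.0005111 m²; mean velocity V = Q/A = 0.01182/0.0005111 = 23.13 m/s.
Reynolds number Re = ρVD/μ = 0.7238 · 23.13 · 0.02551 / 1.01e-05 = 4.228e+04.
Re > 4000 → turbulent; use the Moody-chart value f = 0.0281.
Darcy-Weisbach: ΔP = f(L/D)(ρV²/2) = 0.0281·(2.949/0.02551)·(0.7238·23.13²/2) = 0.0281·115.6·193.6 = 628.7 Pa.
ΔP = 628.7 Pa = 0.6287 kPa.

ΔP ≈ 0.6287 kPa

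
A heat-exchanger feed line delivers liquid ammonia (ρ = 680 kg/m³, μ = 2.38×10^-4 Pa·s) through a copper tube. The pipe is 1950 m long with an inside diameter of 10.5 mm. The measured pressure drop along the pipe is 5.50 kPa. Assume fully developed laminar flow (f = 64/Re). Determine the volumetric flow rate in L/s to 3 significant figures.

For laminar flow, f = 64/Re with Re = ρVD/μ, so Darcy-Weisbach reduces to ΔP = 32μLV/D². Solving for V: V = ΔP·D²/(32μL) = 5500·(0.0105)²/(32·0.000238·1950) = 0.04083 m/s.
Check: Re = ρVD/μ = 680·0.04083·0.0105/0.000238 = 1225 < 2300, so the laminar assumption holds.
Q = V·A = 0.04083·(π/4·0.0105²) = 3.535e-06 m³/s = 0.00354 L/s.

Q ≈ 0.00354 L/s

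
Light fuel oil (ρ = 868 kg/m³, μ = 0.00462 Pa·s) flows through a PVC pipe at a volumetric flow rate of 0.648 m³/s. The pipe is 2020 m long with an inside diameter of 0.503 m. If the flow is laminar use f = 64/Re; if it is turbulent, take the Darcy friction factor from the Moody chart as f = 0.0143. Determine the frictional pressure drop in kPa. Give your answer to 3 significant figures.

Cross-sectional area A = πD²/4 = π(0.503)²/4 = 0.1987 m²; mean velocity V = Q/A = 0.648/0.1987 = 3.261 m/s.
Reynolds number Re = ρVD/μ = 868 · 3.261 · 0.503 / 0.00462 = 3.082e+05.
Re > 4000 → turbulent; use the Moody-chart value f = 0.0143.
Darcy-Weisbach: ΔP = f(L/D)(ρV²/2) = 0.0143·(2020/0.503)·(868·3.261²/2) = 0.0143·4016·4615 = 2.65e+05 Pa.
ΔP = 2.65e+05 Pa = 265 kPa.

ΔP ≈ 265 kPa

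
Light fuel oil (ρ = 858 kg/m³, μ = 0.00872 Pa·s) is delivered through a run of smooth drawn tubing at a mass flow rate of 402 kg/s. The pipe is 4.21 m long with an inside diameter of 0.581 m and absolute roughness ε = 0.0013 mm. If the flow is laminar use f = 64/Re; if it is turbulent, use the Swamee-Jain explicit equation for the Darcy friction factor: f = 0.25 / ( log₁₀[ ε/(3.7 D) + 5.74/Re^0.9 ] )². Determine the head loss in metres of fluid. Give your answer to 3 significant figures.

h_f ≈ 0.0206 m

A = πD²/4 = π(0.581)²/4 = 0.2651 m²; mean velocity V = ṁ/(ρA) = 402/(858 · 0.2651) = 1.767 m/s.
Reynolds number Re = ρVD/μ = 858 · 1.767 · 0.581 / 0.00872 = 1.01e+05.
Re > 4000 → turbulent. Relative roughness ε/D = 1.3e-06/0.581 = 2.24e-06. Swamee-Jain: f = 0.25/(log₁₀[2.24e-06/3.7 + 5.74/1.01e+05^0.9])² = 0.25/(log₁₀[6.05e-07 + 0.00018])² = 0.25/(-3.744)² = 0.01784.
Darcy-Weisbach: ΔP = f(L/D)(ρV²/2) = 0.01784·(4.21/0.581)·(858·1.767²/2) = 0.01784·7.246·1340 = 173.2 Pa.
Head loss h_f = ΔP/(ρg) = 173.2/(858·9.81) = 0.0206 m.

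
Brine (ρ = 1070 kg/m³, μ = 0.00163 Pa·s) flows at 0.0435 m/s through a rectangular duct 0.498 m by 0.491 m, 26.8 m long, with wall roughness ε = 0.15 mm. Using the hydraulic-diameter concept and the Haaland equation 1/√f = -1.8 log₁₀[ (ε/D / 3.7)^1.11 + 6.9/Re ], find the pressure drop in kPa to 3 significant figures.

ΔP ≈ 0.00157 kPa

Hydraulic diameter D_h = 4A/P = 4·(0.498·0.491)/(2·(0.498+0.491)) = 0.9781/1.978 = 0.4945 m.
Re = ρVD_h/μ = 1070·0.0435·0.4945/0.00163 = 1.412e+04.
ε/D_h = 0.00015/0.4945 = 0.000303; Haaland gives 1/√f = -1.8 log₁₀[2.91e-05+0.000489] = 5.915, so f = 0.02859.
ΔP = f(L/D_h)(ρV²/2) = 0.02859·26.8/0.4945·1.012 = 1.569 Pa.
ΔP = 0.00157 kPa.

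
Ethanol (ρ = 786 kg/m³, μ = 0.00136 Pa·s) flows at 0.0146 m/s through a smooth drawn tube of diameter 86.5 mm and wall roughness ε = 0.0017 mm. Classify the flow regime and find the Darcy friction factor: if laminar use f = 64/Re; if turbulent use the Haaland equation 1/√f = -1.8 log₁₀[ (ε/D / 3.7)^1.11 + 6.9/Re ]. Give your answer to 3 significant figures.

Re = ρVD/μ = 786·0.0146·0.0865/0.00136 = 729.9.
Re < 2300 → laminar, so f = 64/Re = 0.08769 (roughness is irrelevant in laminar flow).

f ≈ 0.0877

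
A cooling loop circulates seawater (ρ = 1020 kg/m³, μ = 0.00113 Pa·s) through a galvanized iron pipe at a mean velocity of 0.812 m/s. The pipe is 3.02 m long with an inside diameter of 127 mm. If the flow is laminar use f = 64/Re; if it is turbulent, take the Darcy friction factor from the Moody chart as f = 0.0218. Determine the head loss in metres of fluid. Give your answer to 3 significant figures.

h_f ≈ 0.0174 m

Reynolds number Re = ρVD/μ = 1020 · 0.812 · 0.127 / 0.00113 = 9.309e+04.
Re > 4000 → turbulent; use the Moody-chart value f = 0.0218.
Darcy-Weisbach: ΔP = f(L/D)(ρV²/2) = 0.0218·(3.02/0.127)·(1020·0.812²/2) = 0.0218·23.78·336.3 = 174.3 Pa.
Head loss h_f = ΔP/(ρg) = 174.3/(1020·9.81) = 0.0174 m.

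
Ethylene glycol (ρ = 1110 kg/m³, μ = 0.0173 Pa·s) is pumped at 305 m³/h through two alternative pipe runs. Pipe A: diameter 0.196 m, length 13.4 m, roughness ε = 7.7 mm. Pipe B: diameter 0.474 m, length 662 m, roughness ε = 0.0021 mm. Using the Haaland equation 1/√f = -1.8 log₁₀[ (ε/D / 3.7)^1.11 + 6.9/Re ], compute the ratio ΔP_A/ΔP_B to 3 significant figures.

ΔP_A/ΔP_B ≈ 3.90

Pipe A: V = Q/A = 0.08472/0.03017 = 2.808 m/s; Re = 3.531e+04; ε/D = 0.0393; Haaland → f = 0.06506; ΔP_A = f(L/D)(ρV²/2) = 1.946e+04 Pa.
Pipe B: V = Q/A = 0.08472/0.1765 = 0.4801 m/s; Re = 1.46e+04; ε/D = 4.43e-06; Haaland → f = 0.02791; ΔP_B = f(L/D)(ρV²/2) = 4987 Pa.
ΔP_A/ΔP_B = 1.946e+04/4987 = 3.90.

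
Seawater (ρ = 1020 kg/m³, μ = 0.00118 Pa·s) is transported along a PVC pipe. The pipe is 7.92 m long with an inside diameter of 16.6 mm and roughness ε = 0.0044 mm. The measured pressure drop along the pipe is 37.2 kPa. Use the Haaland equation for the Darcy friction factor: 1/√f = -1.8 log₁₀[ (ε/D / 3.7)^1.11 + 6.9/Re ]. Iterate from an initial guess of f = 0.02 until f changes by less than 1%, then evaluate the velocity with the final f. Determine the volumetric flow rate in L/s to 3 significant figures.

Q ≈ 0.560 L/s

Rearranging Darcy-Weisbach: V = √(2·ΔP·D/(f·L·ρ)). With ε/D = 4.4e-06/0.0166 = 0.000265, iterate starting from f = 0.02:
  f = 0.02 → V = √(2·3.72e+04·0.0166/(0.02·7.92·1020)) = 2.765 m/s; Re = ρVD/μ = 3.967e+04; f → 0.02253
  f = 0.02253 → V = 2.605 m/s; Re = 3.738e+04; f → 0.02281
  f = 0.02281 → V = 2.589 m/s; Re = 3.715e+04; f → 0.02284
Converged (Δf/f < 1%). With the final f = 0.02284: V = √(2·3.72e+04·0.0166/(0.02284·7.92·1020)) = 2.587 m/s.
Q = V·A = 2.587·(π/4·0.0166²) = 0.0005599 m³/s = 0.560 L/s.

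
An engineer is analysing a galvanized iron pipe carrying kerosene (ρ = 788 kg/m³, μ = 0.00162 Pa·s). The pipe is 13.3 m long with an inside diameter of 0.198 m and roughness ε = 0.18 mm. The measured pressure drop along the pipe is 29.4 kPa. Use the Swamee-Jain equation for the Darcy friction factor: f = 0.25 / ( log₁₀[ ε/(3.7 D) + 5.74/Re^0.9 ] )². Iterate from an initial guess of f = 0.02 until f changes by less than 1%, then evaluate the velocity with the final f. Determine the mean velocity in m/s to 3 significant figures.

Rearranging Darcy-Weisbach: V = √(2·ΔP·D/(f·L·ρ)). With ε/D = 0.00018/0.198 = 0.000909, iterate starting from f = 0.02:
  f = 0.02 → V = √(2·2.94e+04·0.198/(0.02·13.3·788)) = 7.453 m/s; Re = ρVD/μ = 7.178e+05; f → 0.01974
  f = 0.01974 → V = 7.501 m/s; Re = 7.224e+05; f → 0.01974
Converged (Δf/f < 1%). With the final f = 0.01974: V = √(2·2.94e+04·0.198/(0.01974·13.3·788)) = 7.501 m/s.

V ≈ 7.50 m/s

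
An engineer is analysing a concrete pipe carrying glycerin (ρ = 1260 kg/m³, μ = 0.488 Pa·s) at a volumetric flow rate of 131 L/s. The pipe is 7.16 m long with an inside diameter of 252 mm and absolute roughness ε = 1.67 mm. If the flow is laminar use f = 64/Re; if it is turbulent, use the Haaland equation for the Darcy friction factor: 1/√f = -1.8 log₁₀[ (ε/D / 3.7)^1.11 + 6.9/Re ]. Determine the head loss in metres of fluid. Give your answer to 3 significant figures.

h_f ≈ 0.374 m

Q = 131 L/s = 131/1000 = 0.131 m³/s.
Cross-sectional area A = πD²/4 = π(0.252)²/4 = 0.04988 m²; mean velocity V = Q/A = 0.131/0.04988 = 2.627 m/s.
Reynolds number Re = ρVD/μ = 1260 · 2.627 · 0.252 / 0.488 = 1709.
Re < 2300 → laminar flow, so f = 64/Re = 64/1709 = 0.03745 (the turbulent correlation is not needed).
Darcy-Weisbach: ΔP = f(L/D)(ρV²/2) = 0.03745·(7.16/0.252)·(1260·2.627²/2) = 0.03745·28.41·4346 = 4624 Pa.
Head loss h_f = ΔP/(ρg) = 4624/(1260·9.81) = 0.374 m.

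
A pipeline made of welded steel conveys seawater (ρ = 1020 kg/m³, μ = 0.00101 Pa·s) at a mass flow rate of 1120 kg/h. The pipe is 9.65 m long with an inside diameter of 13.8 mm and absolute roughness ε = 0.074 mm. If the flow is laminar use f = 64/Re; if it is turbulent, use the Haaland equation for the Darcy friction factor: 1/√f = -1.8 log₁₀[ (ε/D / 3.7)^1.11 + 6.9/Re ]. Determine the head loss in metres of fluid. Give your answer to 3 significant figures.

ṁ = 1120 kg/h = 1120/3600 = 0.3111 kg/s.
A = πD²/4 = π(0.0138)²/4 = 0.0001496 m²; mean velocity V = ṁ/(ρA) = 0.3111/(1020 · 0.0001496) = 2.039 m/s.
Reynolds number Re = ρVD/μ = 1020 · 2.039 · 0.0138 / 0.00101 = 2.842e+04.
Re > 4000 → turbulent. Relative roughness ε/D = 7.4e-05/0.0138 = 0.00536. Haaland: 1/√f = -1.8 log₁₀[(0.00536/3.7)^1.11 + 6.9/2.842e+04] = -1.8 log₁₀[0.000706 + 0.000243] = 5.441, so f = 0.03378.
Darcy-Weisbach: ΔP = f(L/D)(ρV²/2) = 0.03378·(9.65/0.0138)·(1020·2.039²/2) = 0.03378·699.3·2121 = 5.01e+04 Pa.
Head loss h_f = ΔP/(ρg) = 5.01e+04/(1020·9.81) = 5.01 m.

h_f ≈ 5.01 m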